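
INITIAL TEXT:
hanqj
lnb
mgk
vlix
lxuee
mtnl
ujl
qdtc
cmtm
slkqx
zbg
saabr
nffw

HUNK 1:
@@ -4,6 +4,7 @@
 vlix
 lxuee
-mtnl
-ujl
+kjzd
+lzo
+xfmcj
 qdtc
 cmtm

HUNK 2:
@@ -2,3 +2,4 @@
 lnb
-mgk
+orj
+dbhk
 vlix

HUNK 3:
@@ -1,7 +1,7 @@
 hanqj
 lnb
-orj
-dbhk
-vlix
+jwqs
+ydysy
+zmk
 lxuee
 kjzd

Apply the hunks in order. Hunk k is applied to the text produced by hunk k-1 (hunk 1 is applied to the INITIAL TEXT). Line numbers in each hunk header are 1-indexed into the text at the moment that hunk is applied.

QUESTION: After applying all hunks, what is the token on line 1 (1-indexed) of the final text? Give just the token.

Hunk 1: at line 4 remove [mtnl,ujl] add [kjzd,lzo,xfmcj] -> 14 lines: hanqj lnb mgk vlix lxuee kjzd lzo xfmcj qdtc cmtm slkqx zbg saabr nffw
Hunk 2: at line 2 remove [mgk] add [orj,dbhk] -> 15 lines: hanqj lnb orj dbhk vlix lxuee kjzd lzo xfmcj qdtc cmtm slkqx zbg saabr nffw
Hunk 3: at line 1 remove [orj,dbhk,vlix] add [jwqs,ydysy,zmk] -> 15 lines: hanqj lnb jwqs ydysy zmk lxuee kjzd lzo xfmcj qdtc cmtm slkqx zbg saabr nffw
Final line 1: hanqj

Answer: hanqj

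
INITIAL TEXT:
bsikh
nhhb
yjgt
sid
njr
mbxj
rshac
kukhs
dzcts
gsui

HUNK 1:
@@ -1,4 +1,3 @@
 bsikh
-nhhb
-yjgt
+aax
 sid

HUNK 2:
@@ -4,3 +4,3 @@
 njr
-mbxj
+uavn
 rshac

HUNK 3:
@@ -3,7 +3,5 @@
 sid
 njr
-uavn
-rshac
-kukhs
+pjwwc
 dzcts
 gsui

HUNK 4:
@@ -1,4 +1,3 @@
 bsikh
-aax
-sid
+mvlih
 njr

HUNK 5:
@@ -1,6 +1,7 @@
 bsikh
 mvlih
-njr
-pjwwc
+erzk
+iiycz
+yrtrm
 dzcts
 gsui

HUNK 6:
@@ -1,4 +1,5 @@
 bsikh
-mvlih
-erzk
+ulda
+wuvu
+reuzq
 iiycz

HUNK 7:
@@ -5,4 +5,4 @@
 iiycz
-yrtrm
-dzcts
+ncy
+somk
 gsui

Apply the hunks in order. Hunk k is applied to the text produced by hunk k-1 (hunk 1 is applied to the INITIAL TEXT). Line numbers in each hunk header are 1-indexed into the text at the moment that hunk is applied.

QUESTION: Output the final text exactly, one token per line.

Hunk 1: at line 1 remove [nhhb,yjgt] add [aax] -> 9 lines: bsikh aax sid njr mbxj rshac kukhs dzcts gsui
Hunk 2: at line 4 remove [mbxj] add [uavn] -> 9 lines: bsikh aax sid njr uavn rshac kukhs dzcts gsui
Hunk 3: at line 3 remove [uavn,rshac,kukhs] add [pjwwc] -> 7 lines: bsikh aax sid njr pjwwc dzcts gsui
Hunk 4: at line 1 remove [aax,sid] add [mvlih] -> 6 lines: bsikh mvlih njr pjwwc dzcts gsui
Hunk 5: at line 1 remove [njr,pjwwc] add [erzk,iiycz,yrtrm] -> 7 lines: bsikh mvlih erzk iiycz yrtrm dzcts gsui
Hunk 6: at line 1 remove [mvlih,erzk] add [ulda,wuvu,reuzq] -> 8 lines: bsikh ulda wuvu reuzq iiycz yrtrm dzcts gsui
Hunk 7: at line 5 remove [yrtrm,dzcts] add [ncy,somk] -> 8 lines: bsikh ulda wuvu reuzq iiycz ncy somk gsui

Answer: bsikh
ulda
wuvu
reuzq
iiycz
ncy
somk
gsui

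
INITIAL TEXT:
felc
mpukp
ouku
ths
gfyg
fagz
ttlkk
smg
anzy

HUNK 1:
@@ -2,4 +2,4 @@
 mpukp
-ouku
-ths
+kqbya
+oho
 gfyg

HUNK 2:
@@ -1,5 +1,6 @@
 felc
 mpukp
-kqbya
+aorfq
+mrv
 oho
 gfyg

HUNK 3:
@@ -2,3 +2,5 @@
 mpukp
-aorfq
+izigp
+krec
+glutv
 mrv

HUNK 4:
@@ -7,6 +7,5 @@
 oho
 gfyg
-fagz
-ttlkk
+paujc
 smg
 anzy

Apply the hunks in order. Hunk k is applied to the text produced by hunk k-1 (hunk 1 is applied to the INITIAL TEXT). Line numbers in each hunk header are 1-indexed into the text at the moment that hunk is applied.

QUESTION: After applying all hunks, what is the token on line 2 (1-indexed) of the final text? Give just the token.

Answer: mpukp

Derivation:
Hunk 1: at line 2 remove [ouku,ths] add [kqbya,oho] -> 9 lines: felc mpukp kqbya oho gfyg fagz ttlkk smg anzy
Hunk 2: at line 1 remove [kqbya] add [aorfq,mrv] -> 10 lines: felc mpukp aorfq mrv oho gfyg fagz ttlkk smg anzy
Hunk 3: at line 2 remove [aorfq] add [izigp,krec,glutv] -> 12 lines: felc mpukp izigp krec glutv mrv oho gfyg fagz ttlkk smg anzy
Hunk 4: at line 7 remove [fagz,ttlkk] add [paujc] -> 11 lines: felc mpukp izigp krec glutv mrv oho gfyg paujc smg anzy
Final line 2: mpukp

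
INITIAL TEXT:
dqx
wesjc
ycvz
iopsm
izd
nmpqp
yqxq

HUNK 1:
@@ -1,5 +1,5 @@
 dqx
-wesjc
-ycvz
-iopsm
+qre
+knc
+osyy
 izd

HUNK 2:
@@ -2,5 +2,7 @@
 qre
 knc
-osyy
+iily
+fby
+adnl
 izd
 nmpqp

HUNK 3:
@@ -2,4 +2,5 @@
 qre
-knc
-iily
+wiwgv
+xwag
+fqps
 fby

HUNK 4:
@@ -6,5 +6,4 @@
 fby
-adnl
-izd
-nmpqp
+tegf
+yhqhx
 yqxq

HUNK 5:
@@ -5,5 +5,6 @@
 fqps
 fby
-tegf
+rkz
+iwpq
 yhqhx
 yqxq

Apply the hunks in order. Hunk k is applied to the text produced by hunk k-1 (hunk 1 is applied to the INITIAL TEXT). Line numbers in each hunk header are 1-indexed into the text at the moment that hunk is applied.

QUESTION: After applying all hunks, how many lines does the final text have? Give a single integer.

Hunk 1: at line 1 remove [wesjc,ycvz,iopsm] add [qre,knc,osyy] -> 7 lines: dqx qre knc osyy izd nmpqp yqxq
Hunk 2: at line 2 remove [osyy] add [iily,fby,adnl] -> 9 lines: dqx qre knc iily fby adnl izd nmpqp yqxq
Hunk 3: at line 2 remove [knc,iily] add [wiwgv,xwag,fqps] -> 10 lines: dqx qre wiwgv xwag fqps fby adnl izd nmpqp yqxq
Hunk 4: at line 6 remove [adnl,izd,nmpqp] add [tegf,yhqhx] -> 9 lines: dqx qre wiwgv xwag fqps fby tegf yhqhx yqxq
Hunk 5: at line 5 remove [tegf] add [rkz,iwpq] -> 10 lines: dqx qre wiwgv xwag fqps fby rkz iwpq yhqhx yqxq
Final line count: 10

Answer: 10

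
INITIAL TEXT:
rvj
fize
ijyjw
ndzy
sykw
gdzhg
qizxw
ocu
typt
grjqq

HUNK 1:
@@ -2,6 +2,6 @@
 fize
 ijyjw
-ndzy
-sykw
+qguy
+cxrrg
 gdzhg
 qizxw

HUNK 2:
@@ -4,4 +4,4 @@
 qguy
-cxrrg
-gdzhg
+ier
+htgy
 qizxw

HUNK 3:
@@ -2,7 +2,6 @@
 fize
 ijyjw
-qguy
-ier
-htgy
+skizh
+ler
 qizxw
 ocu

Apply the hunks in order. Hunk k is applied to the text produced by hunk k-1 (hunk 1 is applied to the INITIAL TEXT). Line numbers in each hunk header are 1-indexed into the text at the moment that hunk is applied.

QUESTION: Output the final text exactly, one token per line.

Answer: rvj
fize
ijyjw
skizh
ler
qizxw
ocu
typt
grjqq

Derivation:
Hunk 1: at line 2 remove [ndzy,sykw] add [qguy,cxrrg] -> 10 lines: rvj fize ijyjw qguy cxrrg gdzhg qizxw ocu typt grjqq
Hunk 2: at line 4 remove [cxrrg,gdzhg] add [ier,htgy] -> 10 lines: rvj fize ijyjw qguy ier htgy qizxw ocu typt grjqq
Hunk 3: at line 2 remove [qguy,ier,htgy] add [skizh,ler] -> 9 lines: rvj fize ijyjw skizh ler qizxw ocu typt grjqq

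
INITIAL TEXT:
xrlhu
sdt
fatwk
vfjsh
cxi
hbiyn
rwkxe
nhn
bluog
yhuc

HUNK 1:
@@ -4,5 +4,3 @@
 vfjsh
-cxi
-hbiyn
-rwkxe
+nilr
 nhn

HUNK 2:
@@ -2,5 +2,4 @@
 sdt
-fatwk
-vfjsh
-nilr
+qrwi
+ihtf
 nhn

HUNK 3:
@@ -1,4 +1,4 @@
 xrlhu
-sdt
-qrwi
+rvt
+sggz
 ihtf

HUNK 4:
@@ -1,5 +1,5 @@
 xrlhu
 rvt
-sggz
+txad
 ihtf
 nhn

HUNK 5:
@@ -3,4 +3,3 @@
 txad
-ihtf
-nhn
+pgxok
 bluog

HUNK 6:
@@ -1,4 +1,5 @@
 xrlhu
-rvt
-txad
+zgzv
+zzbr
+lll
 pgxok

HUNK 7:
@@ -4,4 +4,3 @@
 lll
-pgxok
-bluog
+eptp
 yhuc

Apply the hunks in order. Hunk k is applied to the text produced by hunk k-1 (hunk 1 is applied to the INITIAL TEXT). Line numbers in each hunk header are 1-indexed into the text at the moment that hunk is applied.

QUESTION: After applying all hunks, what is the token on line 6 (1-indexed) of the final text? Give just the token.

Answer: yhuc

Derivation:
Hunk 1: at line 4 remove [cxi,hbiyn,rwkxe] add [nilr] -> 8 lines: xrlhu sdt fatwk vfjsh nilr nhn bluog yhuc
Hunk 2: at line 2 remove [fatwk,vfjsh,nilr] add [qrwi,ihtf] -> 7 lines: xrlhu sdt qrwi ihtf nhn bluog yhuc
Hunk 3: at line 1 remove [sdt,qrwi] add [rvt,sggz] -> 7 lines: xrlhu rvt sggz ihtf nhn bluog yhuc
Hunk 4: at line 1 remove [sggz] add [txad] -> 7 lines: xrlhu rvt txad ihtf nhn bluog yhuc
Hunk 5: at line 3 remove [ihtf,nhn] add [pgxok] -> 6 lines: xrlhu rvt txad pgxok bluog yhuc
Hunk 6: at line 1 remove [rvt,txad] add [zgzv,zzbr,lll] -> 7 lines: xrlhu zgzv zzbr lll pgxok bluog yhuc
Hunk 7: at line 4 remove [pgxok,bluog] add [eptp] -> 6 lines: xrlhu zgzv zzbr lll eptp yhuc
Final line 6: yhuc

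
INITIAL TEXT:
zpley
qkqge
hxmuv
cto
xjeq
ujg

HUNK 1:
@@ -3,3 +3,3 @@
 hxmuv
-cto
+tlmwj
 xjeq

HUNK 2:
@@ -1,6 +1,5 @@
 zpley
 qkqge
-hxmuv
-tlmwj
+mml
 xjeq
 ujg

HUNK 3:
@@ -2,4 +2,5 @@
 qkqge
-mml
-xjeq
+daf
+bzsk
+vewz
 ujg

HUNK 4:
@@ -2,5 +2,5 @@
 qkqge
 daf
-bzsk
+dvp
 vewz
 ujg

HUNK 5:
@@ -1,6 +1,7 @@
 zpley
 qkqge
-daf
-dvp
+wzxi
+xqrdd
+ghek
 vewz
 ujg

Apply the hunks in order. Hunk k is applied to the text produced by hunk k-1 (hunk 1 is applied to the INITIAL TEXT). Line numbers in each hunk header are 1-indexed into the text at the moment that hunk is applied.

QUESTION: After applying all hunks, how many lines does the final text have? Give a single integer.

Hunk 1: at line 3 remove [cto] add [tlmwj] -> 6 lines: zpley qkqge hxmuv tlmwj xjeq ujg
Hunk 2: at line 1 remove [hxmuv,tlmwj] add [mml] -> 5 lines: zpley qkqge mml xjeq ujg
Hunk 3: at line 2 remove [mml,xjeq] add [daf,bzsk,vewz] -> 6 lines: zpley qkqge daf bzsk vewz ujg
Hunk 4: at line 2 remove [bzsk] add [dvp] -> 6 lines: zpley qkqge daf dvp vewz ujg
Hunk 5: at line 1 remove [daf,dvp] add [wzxi,xqrdd,ghek] -> 7 lines: zpley qkqge wzxi xqrdd ghek vewz ujg
Final line count: 7

Answer: 7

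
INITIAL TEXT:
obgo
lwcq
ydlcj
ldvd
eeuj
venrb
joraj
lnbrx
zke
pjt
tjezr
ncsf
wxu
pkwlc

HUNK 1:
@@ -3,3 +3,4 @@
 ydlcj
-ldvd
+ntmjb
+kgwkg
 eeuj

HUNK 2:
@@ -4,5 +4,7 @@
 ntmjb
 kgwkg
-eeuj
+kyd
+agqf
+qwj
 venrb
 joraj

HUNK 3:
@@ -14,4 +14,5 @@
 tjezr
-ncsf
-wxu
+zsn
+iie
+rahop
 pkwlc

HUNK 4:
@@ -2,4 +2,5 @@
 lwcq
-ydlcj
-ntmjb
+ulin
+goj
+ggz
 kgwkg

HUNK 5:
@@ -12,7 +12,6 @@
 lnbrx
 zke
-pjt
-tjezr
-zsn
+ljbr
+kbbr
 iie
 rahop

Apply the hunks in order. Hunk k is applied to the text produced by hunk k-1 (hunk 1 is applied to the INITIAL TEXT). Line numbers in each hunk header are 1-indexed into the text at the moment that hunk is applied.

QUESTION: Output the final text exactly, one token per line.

Hunk 1: at line 3 remove [ldvd] add [ntmjb,kgwkg] -> 15 lines: obgo lwcq ydlcj ntmjb kgwkg eeuj venrb joraj lnbrx zke pjt tjezr ncsf wxu pkwlc
Hunk 2: at line 4 remove [eeuj] add [kyd,agqf,qwj] -> 17 lines: obgo lwcq ydlcj ntmjb kgwkg kyd agqf qwj venrb joraj lnbrx zke pjt tjezr ncsf wxu pkwlc
Hunk 3: at line 14 remove [ncsf,wxu] add [zsn,iie,rahop] -> 18 lines: obgo lwcq ydlcj ntmjb kgwkg kyd agqf qwj venrb joraj lnbrx zke pjt tjezr zsn iie rahop pkwlc
Hunk 4: at line 2 remove [ydlcj,ntmjb] add [ulin,goj,ggz] -> 19 lines: obgo lwcq ulin goj ggz kgwkg kyd agqf qwj venrb joraj lnbrx zke pjt tjezr zsn iie rahop pkwlc
Hunk 5: at line 12 remove [pjt,tjezr,zsn] add [ljbr,kbbr] -> 18 lines: obgo lwcq ulin goj ggz kgwkg kyd agqf qwj venrb joraj lnbrx zke ljbr kbbr iie rahop pkwlc

Answer: obgo
lwcq
ulin
goj
ggz
kgwkg
kyd
agqf
qwj
venrb
joraj
lnbrx
zke
ljbr
kbbr
iie
rahop
pkwlc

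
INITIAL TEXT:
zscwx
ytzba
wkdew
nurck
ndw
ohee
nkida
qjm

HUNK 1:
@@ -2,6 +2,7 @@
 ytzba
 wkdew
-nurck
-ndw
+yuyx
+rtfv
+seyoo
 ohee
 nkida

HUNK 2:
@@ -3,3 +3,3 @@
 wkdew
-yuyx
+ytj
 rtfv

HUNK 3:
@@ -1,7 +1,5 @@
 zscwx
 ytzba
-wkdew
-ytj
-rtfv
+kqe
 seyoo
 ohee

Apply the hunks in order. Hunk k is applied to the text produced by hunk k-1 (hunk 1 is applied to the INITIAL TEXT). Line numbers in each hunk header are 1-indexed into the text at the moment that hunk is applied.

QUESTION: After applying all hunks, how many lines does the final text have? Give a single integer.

Answer: 7

Derivation:
Hunk 1: at line 2 remove [nurck,ndw] add [yuyx,rtfv,seyoo] -> 9 lines: zscwx ytzba wkdew yuyx rtfv seyoo ohee nkida qjm
Hunk 2: at line 3 remove [yuyx] add [ytj] -> 9 lines: zscwx ytzba wkdew ytj rtfv seyoo ohee nkida qjm
Hunk 3: at line 1 remove [wkdew,ytj,rtfv] add [kqe] -> 7 lines: zscwx ytzba kqe seyoo ohee nkida qjm
Final line count: 7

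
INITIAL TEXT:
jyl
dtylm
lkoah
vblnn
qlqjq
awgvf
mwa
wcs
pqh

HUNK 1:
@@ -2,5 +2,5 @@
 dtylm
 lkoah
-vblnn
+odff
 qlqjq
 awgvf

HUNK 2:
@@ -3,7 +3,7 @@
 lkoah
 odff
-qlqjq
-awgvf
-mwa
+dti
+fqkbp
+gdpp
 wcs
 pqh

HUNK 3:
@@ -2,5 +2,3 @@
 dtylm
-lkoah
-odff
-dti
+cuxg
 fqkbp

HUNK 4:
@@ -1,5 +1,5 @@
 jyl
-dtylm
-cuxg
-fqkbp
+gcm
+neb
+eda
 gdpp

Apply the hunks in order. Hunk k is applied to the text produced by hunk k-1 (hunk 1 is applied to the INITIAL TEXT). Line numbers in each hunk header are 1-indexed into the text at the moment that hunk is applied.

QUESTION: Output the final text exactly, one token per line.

Hunk 1: at line 2 remove [vblnn] add [odff] -> 9 lines: jyl dtylm lkoah odff qlqjq awgvf mwa wcs pqh
Hunk 2: at line 3 remove [qlqjq,awgvf,mwa] add [dti,fqkbp,gdpp] -> 9 lines: jyl dtylm lkoah odff dti fqkbp gdpp wcs pqh
Hunk 3: at line 2 remove [lkoah,odff,dti] add [cuxg] -> 7 lines: jyl dtylm cuxg fqkbp gdpp wcs pqh
Hunk 4: at line 1 remove [dtylm,cuxg,fqkbp] add [gcm,neb,eda] -> 7 lines: jyl gcm neb eda gdpp wcs pqh

Answer: jyl
gcm
neb
eda
gdpp
wcs
pqh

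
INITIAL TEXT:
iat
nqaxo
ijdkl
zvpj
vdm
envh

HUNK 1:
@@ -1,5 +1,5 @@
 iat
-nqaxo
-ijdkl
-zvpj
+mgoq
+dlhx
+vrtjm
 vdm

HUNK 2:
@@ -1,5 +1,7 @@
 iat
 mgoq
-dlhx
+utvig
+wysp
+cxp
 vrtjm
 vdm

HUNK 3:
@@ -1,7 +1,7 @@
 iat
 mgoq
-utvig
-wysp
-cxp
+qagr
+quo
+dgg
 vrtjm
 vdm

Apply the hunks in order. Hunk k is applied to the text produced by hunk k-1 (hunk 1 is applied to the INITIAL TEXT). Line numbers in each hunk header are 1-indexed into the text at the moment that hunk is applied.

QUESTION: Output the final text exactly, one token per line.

Hunk 1: at line 1 remove [nqaxo,ijdkl,zvpj] add [mgoq,dlhx,vrtjm] -> 6 lines: iat mgoq dlhx vrtjm vdm envh
Hunk 2: at line 1 remove [dlhx] add [utvig,wysp,cxp] -> 8 lines: iat mgoq utvig wysp cxp vrtjm vdm envh
Hunk 3: at line 1 remove [utvig,wysp,cxp] add [qagr,quo,dgg] -> 8 lines: iat mgoq qagr quo dgg vrtjm vdm envh

Answer: iat
mgoq
qagr
quo
dgg
vrtjm
vdm
envh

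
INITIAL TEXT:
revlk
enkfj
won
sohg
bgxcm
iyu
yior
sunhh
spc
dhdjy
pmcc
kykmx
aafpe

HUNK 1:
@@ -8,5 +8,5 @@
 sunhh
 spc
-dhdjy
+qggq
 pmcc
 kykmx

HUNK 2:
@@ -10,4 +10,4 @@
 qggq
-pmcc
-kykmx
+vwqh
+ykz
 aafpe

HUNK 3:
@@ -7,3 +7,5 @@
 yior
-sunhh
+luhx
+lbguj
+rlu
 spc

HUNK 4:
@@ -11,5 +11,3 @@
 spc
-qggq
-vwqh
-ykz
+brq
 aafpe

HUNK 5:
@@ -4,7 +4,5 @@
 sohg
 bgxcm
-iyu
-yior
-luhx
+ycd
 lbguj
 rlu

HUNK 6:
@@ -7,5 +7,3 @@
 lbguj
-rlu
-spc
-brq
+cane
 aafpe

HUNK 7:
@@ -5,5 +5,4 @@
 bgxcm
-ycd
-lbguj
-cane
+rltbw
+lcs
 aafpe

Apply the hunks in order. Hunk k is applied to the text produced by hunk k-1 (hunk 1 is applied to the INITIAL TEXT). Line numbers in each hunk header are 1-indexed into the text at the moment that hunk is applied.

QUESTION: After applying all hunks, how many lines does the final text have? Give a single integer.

Hunk 1: at line 8 remove [dhdjy] add [qggq] -> 13 lines: revlk enkfj won sohg bgxcm iyu yior sunhh spc qggq pmcc kykmx aafpe
Hunk 2: at line 10 remove [pmcc,kykmx] add [vwqh,ykz] -> 13 lines: revlk enkfj won sohg bgxcm iyu yior sunhh spc qggq vwqh ykz aafpe
Hunk 3: at line 7 remove [sunhh] add [luhx,lbguj,rlu] -> 15 lines: revlk enkfj won sohg bgxcm iyu yior luhx lbguj rlu spc qggq vwqh ykz aafpe
Hunk 4: at line 11 remove [qggq,vwqh,ykz] add [brq] -> 13 lines: revlk enkfj won sohg bgxcm iyu yior luhx lbguj rlu spc brq aafpe
Hunk 5: at line 4 remove [iyu,yior,luhx] add [ycd] -> 11 lines: revlk enkfj won sohg bgxcm ycd lbguj rlu spc brq aafpe
Hunk 6: at line 7 remove [rlu,spc,brq] add [cane] -> 9 lines: revlk enkfj won sohg bgxcm ycd lbguj cane aafpe
Hunk 7: at line 5 remove [ycd,lbguj,cane] add [rltbw,lcs] -> 8 lines: revlk enkfj won sohg bgxcm rltbw lcs aafpe
Final line count: 8

Answer: 8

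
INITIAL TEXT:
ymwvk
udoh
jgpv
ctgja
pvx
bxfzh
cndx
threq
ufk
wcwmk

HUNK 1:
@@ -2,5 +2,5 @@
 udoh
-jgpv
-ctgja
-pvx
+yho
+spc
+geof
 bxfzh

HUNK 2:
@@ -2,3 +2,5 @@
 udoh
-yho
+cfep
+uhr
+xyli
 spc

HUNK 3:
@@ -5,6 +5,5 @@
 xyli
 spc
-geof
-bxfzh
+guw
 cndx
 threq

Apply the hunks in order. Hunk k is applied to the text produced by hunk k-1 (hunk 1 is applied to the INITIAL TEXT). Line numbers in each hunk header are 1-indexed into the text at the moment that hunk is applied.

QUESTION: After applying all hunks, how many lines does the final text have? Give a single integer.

Answer: 11

Derivation:
Hunk 1: at line 2 remove [jgpv,ctgja,pvx] add [yho,spc,geof] -> 10 lines: ymwvk udoh yho spc geof bxfzh cndx threq ufk wcwmk
Hunk 2: at line 2 remove [yho] add [cfep,uhr,xyli] -> 12 lines: ymwvk udoh cfep uhr xyli spc geof bxfzh cndx threq ufk wcwmk
Hunk 3: at line 5 remove [geof,bxfzh] add [guw] -> 11 lines: ymwvk udoh cfep uhr xyli spc guw cndx threq ufk wcwmk
Final line count: 11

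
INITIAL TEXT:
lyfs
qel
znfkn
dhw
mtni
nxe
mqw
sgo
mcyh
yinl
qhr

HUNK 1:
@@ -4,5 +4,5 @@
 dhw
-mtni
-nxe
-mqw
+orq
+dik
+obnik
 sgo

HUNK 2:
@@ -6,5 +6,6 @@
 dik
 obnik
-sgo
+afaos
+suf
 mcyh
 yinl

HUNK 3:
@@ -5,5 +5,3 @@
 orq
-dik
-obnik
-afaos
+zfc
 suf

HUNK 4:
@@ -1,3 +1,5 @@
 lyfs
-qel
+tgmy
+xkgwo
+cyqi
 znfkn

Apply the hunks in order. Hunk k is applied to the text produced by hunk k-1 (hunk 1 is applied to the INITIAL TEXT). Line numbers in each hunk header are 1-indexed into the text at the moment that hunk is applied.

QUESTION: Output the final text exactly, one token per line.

Hunk 1: at line 4 remove [mtni,nxe,mqw] add [orq,dik,obnik] -> 11 lines: lyfs qel znfkn dhw orq dik obnik sgo mcyh yinl qhr
Hunk 2: at line 6 remove [sgo] add [afaos,suf] -> 12 lines: lyfs qel znfkn dhw orq dik obnik afaos suf mcyh yinl qhr
Hunk 3: at line 5 remove [dik,obnik,afaos] add [zfc] -> 10 lines: lyfs qel znfkn dhw orq zfc suf mcyh yinl qhr
Hunk 4: at line 1 remove [qel] add [tgmy,xkgwo,cyqi] -> 12 lines: lyfs tgmy xkgwo cyqi znfkn dhw orq zfc suf mcyh yinl qhr

Answer: lyfs
tgmy
xkgwo
cyqi
znfkn
dhw
orq
zfc
suf
mcyh
yinl
qhr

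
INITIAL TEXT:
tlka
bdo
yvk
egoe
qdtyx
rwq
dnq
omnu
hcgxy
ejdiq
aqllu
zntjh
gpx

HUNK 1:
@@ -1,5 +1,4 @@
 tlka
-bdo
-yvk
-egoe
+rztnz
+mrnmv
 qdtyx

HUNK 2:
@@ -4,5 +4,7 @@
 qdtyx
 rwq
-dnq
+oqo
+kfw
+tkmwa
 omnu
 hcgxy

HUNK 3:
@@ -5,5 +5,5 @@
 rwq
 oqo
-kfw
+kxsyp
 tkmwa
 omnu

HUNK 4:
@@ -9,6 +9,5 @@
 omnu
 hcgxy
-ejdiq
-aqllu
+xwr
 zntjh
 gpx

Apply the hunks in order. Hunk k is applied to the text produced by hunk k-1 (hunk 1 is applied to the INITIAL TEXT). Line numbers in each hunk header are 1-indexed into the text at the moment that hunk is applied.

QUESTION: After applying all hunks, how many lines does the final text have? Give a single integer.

Hunk 1: at line 1 remove [bdo,yvk,egoe] add [rztnz,mrnmv] -> 12 lines: tlka rztnz mrnmv qdtyx rwq dnq omnu hcgxy ejdiq aqllu zntjh gpx
Hunk 2: at line 4 remove [dnq] add [oqo,kfw,tkmwa] -> 14 lines: tlka rztnz mrnmv qdtyx rwq oqo kfw tkmwa omnu hcgxy ejdiq aqllu zntjh gpx
Hunk 3: at line 5 remove [kfw] add [kxsyp] -> 14 lines: tlka rztnz mrnmv qdtyx rwq oqo kxsyp tkmwa omnu hcgxy ejdiq aqllu zntjh gpx
Hunk 4: at line 9 remove [ejdiq,aqllu] add [xwr] -> 13 lines: tlka rztnz mrnmv qdtyx rwq oqo kxsyp tkmwa omnu hcgxy xwr zntjh gpx
Final line count: 13

Answer: 13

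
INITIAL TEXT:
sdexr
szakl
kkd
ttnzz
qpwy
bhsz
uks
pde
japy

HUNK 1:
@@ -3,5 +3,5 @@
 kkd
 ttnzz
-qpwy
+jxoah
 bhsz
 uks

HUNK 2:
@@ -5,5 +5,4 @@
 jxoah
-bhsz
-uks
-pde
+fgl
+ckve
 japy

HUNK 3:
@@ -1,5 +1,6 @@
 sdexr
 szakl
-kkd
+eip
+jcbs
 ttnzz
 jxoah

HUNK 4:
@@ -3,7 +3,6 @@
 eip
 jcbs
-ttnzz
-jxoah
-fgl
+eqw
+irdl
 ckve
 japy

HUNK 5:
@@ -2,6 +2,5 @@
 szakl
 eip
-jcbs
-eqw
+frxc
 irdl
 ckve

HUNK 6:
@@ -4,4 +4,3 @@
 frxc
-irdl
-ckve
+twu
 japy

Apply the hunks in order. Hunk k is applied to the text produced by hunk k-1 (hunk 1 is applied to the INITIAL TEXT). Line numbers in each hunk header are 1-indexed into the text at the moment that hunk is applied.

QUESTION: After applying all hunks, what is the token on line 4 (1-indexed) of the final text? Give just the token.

Answer: frxc

Derivation:
Hunk 1: at line 3 remove [qpwy] add [jxoah] -> 9 lines: sdexr szakl kkd ttnzz jxoah bhsz uks pde japy
Hunk 2: at line 5 remove [bhsz,uks,pde] add [fgl,ckve] -> 8 lines: sdexr szakl kkd ttnzz jxoah fgl ckve japy
Hunk 3: at line 1 remove [kkd] add [eip,jcbs] -> 9 lines: sdexr szakl eip jcbs ttnzz jxoah fgl ckve japy
Hunk 4: at line 3 remove [ttnzz,jxoah,fgl] add [eqw,irdl] -> 8 lines: sdexr szakl eip jcbs eqw irdl ckve japy
Hunk 5: at line 2 remove [jcbs,eqw] add [frxc] -> 7 lines: sdexr szakl eip frxc irdl ckve japy
Hunk 6: at line 4 remove [irdl,ckve] add [twu] -> 6 lines: sdexr szakl eip frxc twu japy
Final line 4: frxc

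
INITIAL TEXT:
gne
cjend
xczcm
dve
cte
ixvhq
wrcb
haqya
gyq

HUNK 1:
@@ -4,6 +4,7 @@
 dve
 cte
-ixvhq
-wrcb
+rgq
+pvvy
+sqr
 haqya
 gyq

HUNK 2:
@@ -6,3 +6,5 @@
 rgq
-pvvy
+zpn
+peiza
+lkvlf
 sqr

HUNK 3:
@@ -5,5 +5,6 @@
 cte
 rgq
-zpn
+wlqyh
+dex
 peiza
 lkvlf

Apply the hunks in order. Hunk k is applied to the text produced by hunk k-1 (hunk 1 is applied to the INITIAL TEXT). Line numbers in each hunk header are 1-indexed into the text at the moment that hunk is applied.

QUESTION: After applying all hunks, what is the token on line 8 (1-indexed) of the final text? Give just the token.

Hunk 1: at line 4 remove [ixvhq,wrcb] add [rgq,pvvy,sqr] -> 10 lines: gne cjend xczcm dve cte rgq pvvy sqr haqya gyq
Hunk 2: at line 6 remove [pvvy] add [zpn,peiza,lkvlf] -> 12 lines: gne cjend xczcm dve cte rgq zpn peiza lkvlf sqr haqya gyq
Hunk 3: at line 5 remove [zpn] add [wlqyh,dex] -> 13 lines: gne cjend xczcm dve cte rgq wlqyh dex peiza lkvlf sqr haqya gyq
Final line 8: dex

Answer: dex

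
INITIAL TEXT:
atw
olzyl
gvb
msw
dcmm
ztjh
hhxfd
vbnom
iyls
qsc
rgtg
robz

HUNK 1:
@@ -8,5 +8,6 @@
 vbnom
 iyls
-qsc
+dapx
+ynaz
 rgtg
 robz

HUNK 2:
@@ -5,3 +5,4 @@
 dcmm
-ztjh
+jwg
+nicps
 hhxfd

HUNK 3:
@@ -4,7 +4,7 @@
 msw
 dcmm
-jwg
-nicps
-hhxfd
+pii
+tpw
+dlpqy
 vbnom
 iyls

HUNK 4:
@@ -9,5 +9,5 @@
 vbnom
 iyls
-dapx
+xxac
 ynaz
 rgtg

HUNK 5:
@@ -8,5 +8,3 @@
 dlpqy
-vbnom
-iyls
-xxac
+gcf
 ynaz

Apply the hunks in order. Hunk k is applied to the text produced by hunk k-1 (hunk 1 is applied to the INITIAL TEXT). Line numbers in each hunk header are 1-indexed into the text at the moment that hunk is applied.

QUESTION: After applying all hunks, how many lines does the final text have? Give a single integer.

Hunk 1: at line 8 remove [qsc] add [dapx,ynaz] -> 13 lines: atw olzyl gvb msw dcmm ztjh hhxfd vbnom iyls dapx ynaz rgtg robz
Hunk 2: at line 5 remove [ztjh] add [jwg,nicps] -> 14 lines: atw olzyl gvb msw dcmm jwg nicps hhxfd vbnom iyls dapx ynaz rgtg robz
Hunk 3: at line 4 remove [jwg,nicps,hhxfd] add [pii,tpw,dlpqy] -> 14 lines: atw olzyl gvb msw dcmm pii tpw dlpqy vbnom iyls dapx ynaz rgtg robz
Hunk 4: at line 9 remove [dapx] add [xxac] -> 14 lines: atw olzyl gvb msw dcmm pii tpw dlpqy vbnom iyls xxac ynaz rgtg robz
Hunk 5: at line 8 remove [vbnom,iyls,xxac] add [gcf] -> 12 lines: atw olzyl gvb msw dcmm pii tpw dlpqy gcf ynaz rgtg robz
Final line count: 12

Answer: 12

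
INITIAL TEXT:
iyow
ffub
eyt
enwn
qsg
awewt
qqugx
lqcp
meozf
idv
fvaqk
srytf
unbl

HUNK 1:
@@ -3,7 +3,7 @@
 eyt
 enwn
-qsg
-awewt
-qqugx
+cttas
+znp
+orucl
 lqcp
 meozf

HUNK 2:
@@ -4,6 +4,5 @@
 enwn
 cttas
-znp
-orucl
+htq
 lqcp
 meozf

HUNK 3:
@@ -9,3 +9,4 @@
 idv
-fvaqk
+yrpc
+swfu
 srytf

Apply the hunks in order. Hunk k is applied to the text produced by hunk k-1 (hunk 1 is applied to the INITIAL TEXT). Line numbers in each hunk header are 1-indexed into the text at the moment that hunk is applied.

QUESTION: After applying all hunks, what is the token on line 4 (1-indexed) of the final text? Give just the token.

Hunk 1: at line 3 remove [qsg,awewt,qqugx] add [cttas,znp,orucl] -> 13 lines: iyow ffub eyt enwn cttas znp orucl lqcp meozf idv fvaqk srytf unbl
Hunk 2: at line 4 remove [znp,orucl] add [htq] -> 12 lines: iyow ffub eyt enwn cttas htq lqcp meozf idv fvaqk srytf unbl
Hunk 3: at line 9 remove [fvaqk] add [yrpc,swfu] -> 13 lines: iyow ffub eyt enwn cttas htq lqcp meozf idv yrpc swfu srytf unbl
Final line 4: enwn

Answer: enwn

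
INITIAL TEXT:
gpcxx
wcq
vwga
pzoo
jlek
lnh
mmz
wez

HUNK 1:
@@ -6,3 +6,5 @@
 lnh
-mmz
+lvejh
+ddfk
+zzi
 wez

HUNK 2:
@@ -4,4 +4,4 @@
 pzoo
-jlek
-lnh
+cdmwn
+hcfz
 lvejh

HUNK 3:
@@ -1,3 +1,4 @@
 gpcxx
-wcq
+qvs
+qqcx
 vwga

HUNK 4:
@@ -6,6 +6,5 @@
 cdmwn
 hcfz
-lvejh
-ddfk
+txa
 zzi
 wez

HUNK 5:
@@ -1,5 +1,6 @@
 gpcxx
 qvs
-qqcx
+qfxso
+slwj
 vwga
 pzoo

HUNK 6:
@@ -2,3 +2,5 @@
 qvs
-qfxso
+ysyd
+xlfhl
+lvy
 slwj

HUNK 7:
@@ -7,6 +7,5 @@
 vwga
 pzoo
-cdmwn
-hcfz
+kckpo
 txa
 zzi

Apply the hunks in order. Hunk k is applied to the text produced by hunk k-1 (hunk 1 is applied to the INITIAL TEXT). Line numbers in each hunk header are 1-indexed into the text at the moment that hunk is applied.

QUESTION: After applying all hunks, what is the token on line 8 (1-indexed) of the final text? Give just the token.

Hunk 1: at line 6 remove [mmz] add [lvejh,ddfk,zzi] -> 10 lines: gpcxx wcq vwga pzoo jlek lnh lvejh ddfk zzi wez
Hunk 2: at line 4 remove [jlek,lnh] add [cdmwn,hcfz] -> 10 lines: gpcxx wcq vwga pzoo cdmwn hcfz lvejh ddfk zzi wez
Hunk 3: at line 1 remove [wcq] add [qvs,qqcx] -> 11 lines: gpcxx qvs qqcx vwga pzoo cdmwn hcfz lvejh ddfk zzi wez
Hunk 4: at line 6 remove [lvejh,ddfk] add [txa] -> 10 lines: gpcxx qvs qqcx vwga pzoo cdmwn hcfz txa zzi wez
Hunk 5: at line 1 remove [qqcx] add [qfxso,slwj] -> 11 lines: gpcxx qvs qfxso slwj vwga pzoo cdmwn hcfz txa zzi wez
Hunk 6: at line 2 remove [qfxso] add [ysyd,xlfhl,lvy] -> 13 lines: gpcxx qvs ysyd xlfhl lvy slwj vwga pzoo cdmwn hcfz txa zzi wez
Hunk 7: at line 7 remove [cdmwn,hcfz] add [kckpo] -> 12 lines: gpcxx qvs ysyd xlfhl lvy slwj vwga pzoo kckpo txa zzi wez
Final line 8: pzoo

Answer: pzoo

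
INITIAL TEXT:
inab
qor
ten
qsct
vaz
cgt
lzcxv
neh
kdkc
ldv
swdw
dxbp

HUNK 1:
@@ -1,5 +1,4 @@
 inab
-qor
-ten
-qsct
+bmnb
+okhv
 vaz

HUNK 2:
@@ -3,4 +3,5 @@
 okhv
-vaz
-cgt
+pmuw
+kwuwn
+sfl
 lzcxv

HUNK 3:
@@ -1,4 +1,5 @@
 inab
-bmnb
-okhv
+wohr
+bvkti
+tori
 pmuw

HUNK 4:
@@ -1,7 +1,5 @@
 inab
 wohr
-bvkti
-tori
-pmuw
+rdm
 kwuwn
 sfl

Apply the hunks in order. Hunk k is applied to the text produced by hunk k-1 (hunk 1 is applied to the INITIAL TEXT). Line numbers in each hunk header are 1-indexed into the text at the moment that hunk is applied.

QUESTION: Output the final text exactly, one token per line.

Answer: inab
wohr
rdm
kwuwn
sfl
lzcxv
neh
kdkc
ldv
swdw
dxbp

Derivation:
Hunk 1: at line 1 remove [qor,ten,qsct] add [bmnb,okhv] -> 11 lines: inab bmnb okhv vaz cgt lzcxv neh kdkc ldv swdw dxbp
Hunk 2: at line 3 remove [vaz,cgt] add [pmuw,kwuwn,sfl] -> 12 lines: inab bmnb okhv pmuw kwuwn sfl lzcxv neh kdkc ldv swdw dxbp
Hunk 3: at line 1 remove [bmnb,okhv] add [wohr,bvkti,tori] -> 13 lines: inab wohr bvkti tori pmuw kwuwn sfl lzcxv neh kdkc ldv swdw dxbp
Hunk 4: at line 1 remove [bvkti,tori,pmuw] add [rdm] -> 11 lines: inab wohr rdm kwuwn sfl lzcxv neh kdkc ldv swdw dxbp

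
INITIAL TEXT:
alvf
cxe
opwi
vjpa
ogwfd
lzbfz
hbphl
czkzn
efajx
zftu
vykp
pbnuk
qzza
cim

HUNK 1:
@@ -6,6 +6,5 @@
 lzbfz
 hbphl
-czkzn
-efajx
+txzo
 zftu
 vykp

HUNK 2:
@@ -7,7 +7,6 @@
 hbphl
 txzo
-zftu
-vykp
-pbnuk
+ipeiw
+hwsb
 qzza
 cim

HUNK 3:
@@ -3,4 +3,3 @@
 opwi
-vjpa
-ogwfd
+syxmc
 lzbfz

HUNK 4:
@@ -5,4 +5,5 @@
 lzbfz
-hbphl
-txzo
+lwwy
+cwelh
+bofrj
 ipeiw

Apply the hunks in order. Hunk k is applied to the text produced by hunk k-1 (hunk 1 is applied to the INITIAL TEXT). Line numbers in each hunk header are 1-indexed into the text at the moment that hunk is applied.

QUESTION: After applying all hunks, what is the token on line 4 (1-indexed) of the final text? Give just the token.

Answer: syxmc

Derivation:
Hunk 1: at line 6 remove [czkzn,efajx] add [txzo] -> 13 lines: alvf cxe opwi vjpa ogwfd lzbfz hbphl txzo zftu vykp pbnuk qzza cim
Hunk 2: at line 7 remove [zftu,vykp,pbnuk] add [ipeiw,hwsb] -> 12 lines: alvf cxe opwi vjpa ogwfd lzbfz hbphl txzo ipeiw hwsb qzza cim
Hunk 3: at line 3 remove [vjpa,ogwfd] add [syxmc] -> 11 lines: alvf cxe opwi syxmc lzbfz hbphl txzo ipeiw hwsb qzza cim
Hunk 4: at line 5 remove [hbphl,txzo] add [lwwy,cwelh,bofrj] -> 12 lines: alvf cxe opwi syxmc lzbfz lwwy cwelh bofrj ipeiw hwsb qzza cim
Final line 4: syxmc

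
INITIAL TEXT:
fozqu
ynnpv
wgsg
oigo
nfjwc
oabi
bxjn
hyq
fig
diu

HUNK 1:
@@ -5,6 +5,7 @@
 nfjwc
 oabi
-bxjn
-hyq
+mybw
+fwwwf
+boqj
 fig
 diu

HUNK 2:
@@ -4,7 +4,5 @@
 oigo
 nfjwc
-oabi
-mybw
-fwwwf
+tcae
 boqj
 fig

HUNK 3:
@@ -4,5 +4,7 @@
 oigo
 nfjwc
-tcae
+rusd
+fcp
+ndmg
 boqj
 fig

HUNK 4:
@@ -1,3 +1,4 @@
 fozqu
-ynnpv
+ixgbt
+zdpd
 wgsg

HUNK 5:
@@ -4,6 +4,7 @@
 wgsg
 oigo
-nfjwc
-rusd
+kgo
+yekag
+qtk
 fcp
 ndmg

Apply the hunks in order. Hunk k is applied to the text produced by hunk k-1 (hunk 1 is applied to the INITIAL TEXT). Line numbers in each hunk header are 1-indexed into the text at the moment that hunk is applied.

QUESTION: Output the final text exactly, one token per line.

Hunk 1: at line 5 remove [bxjn,hyq] add [mybw,fwwwf,boqj] -> 11 lines: fozqu ynnpv wgsg oigo nfjwc oabi mybw fwwwf boqj fig diu
Hunk 2: at line 4 remove [oabi,mybw,fwwwf] add [tcae] -> 9 lines: fozqu ynnpv wgsg oigo nfjwc tcae boqj fig diu
Hunk 3: at line 4 remove [tcae] add [rusd,fcp,ndmg] -> 11 lines: fozqu ynnpv wgsg oigo nfjwc rusd fcp ndmg boqj fig diu
Hunk 4: at line 1 remove [ynnpv] add [ixgbt,zdpd] -> 12 lines: fozqu ixgbt zdpd wgsg oigo nfjwc rusd fcp ndmg boqj fig diu
Hunk 5: at line 4 remove [nfjwc,rusd] add [kgo,yekag,qtk] -> 13 lines: fozqu ixgbt zdpd wgsg oigo kgo yekag qtk fcp ndmg boqj fig diu

Answer: fozqu
ixgbt
zdpd
wgsg
oigo
kgo
yekag
qtk
fcp
ndmg
boqj
fig
diu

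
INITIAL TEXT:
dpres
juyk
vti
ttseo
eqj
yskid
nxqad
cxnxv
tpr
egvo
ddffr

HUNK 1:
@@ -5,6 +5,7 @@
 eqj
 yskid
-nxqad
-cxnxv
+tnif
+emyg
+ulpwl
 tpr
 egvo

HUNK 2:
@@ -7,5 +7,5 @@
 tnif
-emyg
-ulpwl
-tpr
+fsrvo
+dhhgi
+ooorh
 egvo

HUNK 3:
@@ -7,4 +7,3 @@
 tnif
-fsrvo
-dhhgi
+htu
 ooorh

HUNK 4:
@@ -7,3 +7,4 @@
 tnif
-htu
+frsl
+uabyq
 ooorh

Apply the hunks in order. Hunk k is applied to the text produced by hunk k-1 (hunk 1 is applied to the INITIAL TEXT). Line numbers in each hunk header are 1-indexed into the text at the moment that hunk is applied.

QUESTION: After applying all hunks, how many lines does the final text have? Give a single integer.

Answer: 12

Derivation:
Hunk 1: at line 5 remove [nxqad,cxnxv] add [tnif,emyg,ulpwl] -> 12 lines: dpres juyk vti ttseo eqj yskid tnif emyg ulpwl tpr egvo ddffr
Hunk 2: at line 7 remove [emyg,ulpwl,tpr] add [fsrvo,dhhgi,ooorh] -> 12 lines: dpres juyk vti ttseo eqj yskid tnif fsrvo dhhgi ooorh egvo ddffr
Hunk 3: at line 7 remove [fsrvo,dhhgi] add [htu] -> 11 lines: dpres juyk vti ttseo eqj yskid tnif htu ooorh egvo ddffr
Hunk 4: at line 7 remove [htu] add [frsl,uabyq] -> 12 lines: dpres juyk vti ttseo eqj yskid tnif frsl uabyq ooorh egvo ddffr
Final line count: 12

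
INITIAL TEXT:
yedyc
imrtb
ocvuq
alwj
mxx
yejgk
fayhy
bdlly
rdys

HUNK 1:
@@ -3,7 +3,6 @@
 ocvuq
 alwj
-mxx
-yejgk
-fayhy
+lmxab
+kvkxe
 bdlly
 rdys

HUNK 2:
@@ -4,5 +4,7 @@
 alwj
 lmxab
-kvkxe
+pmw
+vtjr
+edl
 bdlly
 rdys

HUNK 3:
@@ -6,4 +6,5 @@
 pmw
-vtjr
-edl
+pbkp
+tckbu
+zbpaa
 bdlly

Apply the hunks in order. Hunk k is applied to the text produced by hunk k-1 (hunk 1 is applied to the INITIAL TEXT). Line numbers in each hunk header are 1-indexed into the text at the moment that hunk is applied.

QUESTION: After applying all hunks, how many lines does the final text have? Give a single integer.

Hunk 1: at line 3 remove [mxx,yejgk,fayhy] add [lmxab,kvkxe] -> 8 lines: yedyc imrtb ocvuq alwj lmxab kvkxe bdlly rdys
Hunk 2: at line 4 remove [kvkxe] add [pmw,vtjr,edl] -> 10 lines: yedyc imrtb ocvuq alwj lmxab pmw vtjr edl bdlly rdys
Hunk 3: at line 6 remove [vtjr,edl] add [pbkp,tckbu,zbpaa] -> 11 lines: yedyc imrtb ocvuq alwj lmxab pmw pbkp tckbu zbpaa bdlly rdys
Final line count: 11

Answer: 11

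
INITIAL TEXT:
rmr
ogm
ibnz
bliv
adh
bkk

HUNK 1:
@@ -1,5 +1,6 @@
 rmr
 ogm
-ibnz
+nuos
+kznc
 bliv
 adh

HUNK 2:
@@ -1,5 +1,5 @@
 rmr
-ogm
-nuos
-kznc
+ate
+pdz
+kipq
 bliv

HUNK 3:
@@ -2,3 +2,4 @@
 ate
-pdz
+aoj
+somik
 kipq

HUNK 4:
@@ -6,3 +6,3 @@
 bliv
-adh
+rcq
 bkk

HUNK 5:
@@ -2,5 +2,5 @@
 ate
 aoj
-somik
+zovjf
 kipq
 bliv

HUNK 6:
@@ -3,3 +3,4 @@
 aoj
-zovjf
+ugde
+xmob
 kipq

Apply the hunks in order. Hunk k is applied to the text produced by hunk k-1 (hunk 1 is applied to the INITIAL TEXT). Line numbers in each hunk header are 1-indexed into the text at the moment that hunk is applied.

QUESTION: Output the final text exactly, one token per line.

Hunk 1: at line 1 remove [ibnz] add [nuos,kznc] -> 7 lines: rmr ogm nuos kznc bliv adh bkk
Hunk 2: at line 1 remove [ogm,nuos,kznc] add [ate,pdz,kipq] -> 7 lines: rmr ate pdz kipq bliv adh bkk
Hunk 3: at line 2 remove [pdz] add [aoj,somik] -> 8 lines: rmr ate aoj somik kipq bliv adh bkk
Hunk 4: at line 6 remove [adh] add [rcq] -> 8 lines: rmr ate aoj somik kipq bliv rcq bkk
Hunk 5: at line 2 remove [somik] add [zovjf] -> 8 lines: rmr ate aoj zovjf kipq bliv rcq bkk
Hunk 6: at line 3 remove [zovjf] add [ugde,xmob] -> 9 lines: rmr ate aoj ugde xmob kipq bliv rcq bkk

Answer: rmr
ate
aoj
ugde
xmob
kipq
bliv
rcq
bkk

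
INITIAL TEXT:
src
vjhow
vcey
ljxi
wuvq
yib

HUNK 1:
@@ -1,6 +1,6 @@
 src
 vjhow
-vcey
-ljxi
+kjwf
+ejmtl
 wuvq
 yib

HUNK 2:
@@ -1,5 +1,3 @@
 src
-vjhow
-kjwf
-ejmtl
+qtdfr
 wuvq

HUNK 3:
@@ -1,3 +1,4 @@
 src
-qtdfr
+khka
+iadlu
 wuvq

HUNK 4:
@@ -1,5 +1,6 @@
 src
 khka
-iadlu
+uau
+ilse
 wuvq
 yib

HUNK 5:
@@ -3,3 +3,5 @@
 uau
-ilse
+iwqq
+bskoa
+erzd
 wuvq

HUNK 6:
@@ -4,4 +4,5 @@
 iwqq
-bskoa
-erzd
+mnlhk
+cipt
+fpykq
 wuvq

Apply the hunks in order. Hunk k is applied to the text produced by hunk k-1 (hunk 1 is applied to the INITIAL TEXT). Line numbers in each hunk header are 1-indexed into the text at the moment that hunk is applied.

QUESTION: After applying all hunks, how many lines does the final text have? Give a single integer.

Hunk 1: at line 1 remove [vcey,ljxi] add [kjwf,ejmtl] -> 6 lines: src vjhow kjwf ejmtl wuvq yib
Hunk 2: at line 1 remove [vjhow,kjwf,ejmtl] add [qtdfr] -> 4 lines: src qtdfr wuvq yib
Hunk 3: at line 1 remove [qtdfr] add [khka,iadlu] -> 5 lines: src khka iadlu wuvq yib
Hunk 4: at line 1 remove [iadlu] add [uau,ilse] -> 6 lines: src khka uau ilse wuvq yib
Hunk 5: at line 3 remove [ilse] add [iwqq,bskoa,erzd] -> 8 lines: src khka uau iwqq bskoa erzd wuvq yib
Hunk 6: at line 4 remove [bskoa,erzd] add [mnlhk,cipt,fpykq] -> 9 lines: src khka uau iwqq mnlhk cipt fpykq wuvq yib
Final line count: 9

Answer: 9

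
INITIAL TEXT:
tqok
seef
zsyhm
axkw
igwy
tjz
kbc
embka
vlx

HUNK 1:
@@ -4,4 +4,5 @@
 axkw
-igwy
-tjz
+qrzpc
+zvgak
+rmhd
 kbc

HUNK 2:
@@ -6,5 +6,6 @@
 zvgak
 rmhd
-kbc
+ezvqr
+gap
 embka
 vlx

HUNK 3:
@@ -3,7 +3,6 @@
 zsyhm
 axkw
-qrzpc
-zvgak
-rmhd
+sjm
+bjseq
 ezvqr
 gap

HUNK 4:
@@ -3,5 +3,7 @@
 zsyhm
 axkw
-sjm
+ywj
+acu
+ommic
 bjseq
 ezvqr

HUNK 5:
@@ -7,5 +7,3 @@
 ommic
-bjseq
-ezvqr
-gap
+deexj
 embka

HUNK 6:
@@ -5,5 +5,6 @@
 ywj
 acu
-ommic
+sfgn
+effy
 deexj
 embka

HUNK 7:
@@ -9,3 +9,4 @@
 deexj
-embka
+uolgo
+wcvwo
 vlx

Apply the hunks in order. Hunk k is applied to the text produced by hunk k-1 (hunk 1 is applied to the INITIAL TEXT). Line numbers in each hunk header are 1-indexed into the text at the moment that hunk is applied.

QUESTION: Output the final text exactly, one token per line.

Hunk 1: at line 4 remove [igwy,tjz] add [qrzpc,zvgak,rmhd] -> 10 lines: tqok seef zsyhm axkw qrzpc zvgak rmhd kbc embka vlx
Hunk 2: at line 6 remove [kbc] add [ezvqr,gap] -> 11 lines: tqok seef zsyhm axkw qrzpc zvgak rmhd ezvqr gap embka vlx
Hunk 3: at line 3 remove [qrzpc,zvgak,rmhd] add [sjm,bjseq] -> 10 lines: tqok seef zsyhm axkw sjm bjseq ezvqr gap embka vlx
Hunk 4: at line 3 remove [sjm] add [ywj,acu,ommic] -> 12 lines: tqok seef zsyhm axkw ywj acu ommic bjseq ezvqr gap embka vlx
Hunk 5: at line 7 remove [bjseq,ezvqr,gap] add [deexj] -> 10 lines: tqok seef zsyhm axkw ywj acu ommic deexj embka vlx
Hunk 6: at line 5 remove [ommic] add [sfgn,effy] -> 11 lines: tqok seef zsyhm axkw ywj acu sfgn effy deexj embka vlx
Hunk 7: at line 9 remove [embka] add [uolgo,wcvwo] -> 12 lines: tqok seef zsyhm axkw ywj acu sfgn effy deexj uolgo wcvwo vlx

Answer: tqok
seef
zsyhm
axkw
ywj
acu
sfgn
effy
deexj
uolgo
wcvwo
vlx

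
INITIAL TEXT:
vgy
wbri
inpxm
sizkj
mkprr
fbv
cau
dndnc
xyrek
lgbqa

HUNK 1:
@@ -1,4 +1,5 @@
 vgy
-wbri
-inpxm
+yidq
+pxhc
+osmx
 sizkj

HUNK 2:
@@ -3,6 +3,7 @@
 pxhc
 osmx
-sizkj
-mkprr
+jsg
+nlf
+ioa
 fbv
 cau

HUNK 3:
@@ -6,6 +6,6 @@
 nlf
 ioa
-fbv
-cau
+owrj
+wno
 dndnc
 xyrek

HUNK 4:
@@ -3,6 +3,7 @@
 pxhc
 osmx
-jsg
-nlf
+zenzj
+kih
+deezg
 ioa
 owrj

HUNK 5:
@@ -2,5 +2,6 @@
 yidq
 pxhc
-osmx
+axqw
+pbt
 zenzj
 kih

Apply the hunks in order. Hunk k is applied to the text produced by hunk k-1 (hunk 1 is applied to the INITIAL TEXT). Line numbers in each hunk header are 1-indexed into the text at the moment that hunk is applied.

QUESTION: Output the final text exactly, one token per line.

Answer: vgy
yidq
pxhc
axqw
pbt
zenzj
kih
deezg
ioa
owrj
wno
dndnc
xyrek
lgbqa

Derivation:
Hunk 1: at line 1 remove [wbri,inpxm] add [yidq,pxhc,osmx] -> 11 lines: vgy yidq pxhc osmx sizkj mkprr fbv cau dndnc xyrek lgbqa
Hunk 2: at line 3 remove [sizkj,mkprr] add [jsg,nlf,ioa] -> 12 lines: vgy yidq pxhc osmx jsg nlf ioa fbv cau dndnc xyrek lgbqa
Hunk 3: at line 6 remove [fbv,cau] add [owrj,wno] -> 12 lines: vgy yidq pxhc osmx jsg nlf ioa owrj wno dndnc xyrek lgbqa
Hunk 4: at line 3 remove [jsg,nlf] add [zenzj,kih,deezg] -> 13 lines: vgy yidq pxhc osmx zenzj kih deezg ioa owrj wno dndnc xyrek lgbqa
Hunk 5: at line 2 remove [osmx] add [axqw,pbt] -> 14 lines: vgy yidq pxhc axqw pbt zenzj kih deezg ioa owrj wno dndnc xyrek lgbqa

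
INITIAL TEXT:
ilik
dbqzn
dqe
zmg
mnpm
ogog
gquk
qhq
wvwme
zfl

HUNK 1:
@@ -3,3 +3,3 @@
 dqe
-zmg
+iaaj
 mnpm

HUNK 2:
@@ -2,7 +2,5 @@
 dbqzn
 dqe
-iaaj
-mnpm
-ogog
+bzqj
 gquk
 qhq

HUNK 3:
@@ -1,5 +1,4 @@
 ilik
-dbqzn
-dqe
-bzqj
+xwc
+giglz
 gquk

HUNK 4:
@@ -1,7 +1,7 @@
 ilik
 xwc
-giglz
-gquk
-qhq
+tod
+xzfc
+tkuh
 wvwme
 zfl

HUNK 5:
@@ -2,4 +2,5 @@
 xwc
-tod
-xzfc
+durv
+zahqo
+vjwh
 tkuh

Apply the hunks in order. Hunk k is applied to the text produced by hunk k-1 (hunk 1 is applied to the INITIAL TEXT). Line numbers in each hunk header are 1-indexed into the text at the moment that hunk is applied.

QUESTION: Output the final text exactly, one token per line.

Hunk 1: at line 3 remove [zmg] add [iaaj] -> 10 lines: ilik dbqzn dqe iaaj mnpm ogog gquk qhq wvwme zfl
Hunk 2: at line 2 remove [iaaj,mnpm,ogog] add [bzqj] -> 8 lines: ilik dbqzn dqe bzqj gquk qhq wvwme zfl
Hunk 3: at line 1 remove [dbqzn,dqe,bzqj] add [xwc,giglz] -> 7 lines: ilik xwc giglz gquk qhq wvwme zfl
Hunk 4: at line 1 remove [giglz,gquk,qhq] add [tod,xzfc,tkuh] -> 7 lines: ilik xwc tod xzfc tkuh wvwme zfl
Hunk 5: at line 2 remove [tod,xzfc] add [durv,zahqo,vjwh] -> 8 lines: ilik xwc durv zahqo vjwh tkuh wvwme zfl

Answer: ilik
xwc
durv
zahqo
vjwh
tkuh
wvwme
zfl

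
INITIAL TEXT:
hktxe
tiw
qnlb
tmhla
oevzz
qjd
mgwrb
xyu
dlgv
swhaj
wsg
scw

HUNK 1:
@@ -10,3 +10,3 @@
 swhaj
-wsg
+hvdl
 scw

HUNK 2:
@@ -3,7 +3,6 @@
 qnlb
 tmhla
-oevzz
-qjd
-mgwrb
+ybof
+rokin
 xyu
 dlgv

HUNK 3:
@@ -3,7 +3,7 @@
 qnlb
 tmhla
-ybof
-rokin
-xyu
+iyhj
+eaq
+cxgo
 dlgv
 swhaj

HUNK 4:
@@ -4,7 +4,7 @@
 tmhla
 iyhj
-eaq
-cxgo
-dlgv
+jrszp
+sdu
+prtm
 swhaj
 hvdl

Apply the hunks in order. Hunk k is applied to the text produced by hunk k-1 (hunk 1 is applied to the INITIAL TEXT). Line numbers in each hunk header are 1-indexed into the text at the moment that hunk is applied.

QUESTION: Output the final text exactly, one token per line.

Hunk 1: at line 10 remove [wsg] add [hvdl] -> 12 lines: hktxe tiw qnlb tmhla oevzz qjd mgwrb xyu dlgv swhaj hvdl scw
Hunk 2: at line 3 remove [oevzz,qjd,mgwrb] add [ybof,rokin] -> 11 lines: hktxe tiw qnlb tmhla ybof rokin xyu dlgv swhaj hvdl scw
Hunk 3: at line 3 remove [ybof,rokin,xyu] add [iyhj,eaq,cxgo] -> 11 lines: hktxe tiw qnlb tmhla iyhj eaq cxgo dlgv swhaj hvdl scw
Hunk 4: at line 4 remove [eaq,cxgo,dlgv] add [jrszp,sdu,prtm] -> 11 lines: hktxe tiw qnlb tmhla iyhj jrszp sdu prtm swhaj hvdl scw

Answer: hktxe
tiw
qnlb
tmhla
iyhj
jrszp
sdu
prtm
swhaj
hvdl
scw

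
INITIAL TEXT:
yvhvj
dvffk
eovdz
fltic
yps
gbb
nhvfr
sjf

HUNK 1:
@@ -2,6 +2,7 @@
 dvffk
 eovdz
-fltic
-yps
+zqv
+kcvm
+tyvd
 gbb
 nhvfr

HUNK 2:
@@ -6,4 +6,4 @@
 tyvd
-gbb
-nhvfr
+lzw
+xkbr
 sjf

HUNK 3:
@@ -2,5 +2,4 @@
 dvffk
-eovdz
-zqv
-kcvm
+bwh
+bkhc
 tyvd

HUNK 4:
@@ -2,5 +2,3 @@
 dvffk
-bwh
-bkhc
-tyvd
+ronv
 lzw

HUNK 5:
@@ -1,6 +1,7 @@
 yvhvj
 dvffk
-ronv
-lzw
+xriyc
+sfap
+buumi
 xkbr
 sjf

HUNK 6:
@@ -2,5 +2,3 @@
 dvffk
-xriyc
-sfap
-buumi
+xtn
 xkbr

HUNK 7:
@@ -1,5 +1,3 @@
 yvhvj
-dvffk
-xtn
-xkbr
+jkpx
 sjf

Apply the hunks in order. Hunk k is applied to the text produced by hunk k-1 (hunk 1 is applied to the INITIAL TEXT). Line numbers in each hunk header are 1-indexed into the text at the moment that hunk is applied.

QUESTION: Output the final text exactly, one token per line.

Hunk 1: at line 2 remove [fltic,yps] add [zqv,kcvm,tyvd] -> 9 lines: yvhvj dvffk eovdz zqv kcvm tyvd gbb nhvfr sjf
Hunk 2: at line 6 remove [gbb,nhvfr] add [lzw,xkbr] -> 9 lines: yvhvj dvffk eovdz zqv kcvm tyvd lzw xkbr sjf
Hunk 3: at line 2 remove [eovdz,zqv,kcvm] add [bwh,bkhc] -> 8 lines: yvhvj dvffk bwh bkhc tyvd lzw xkbr sjf
Hunk 4: at line 2 remove [bwh,bkhc,tyvd] add [ronv] -> 6 lines: yvhvj dvffk ronv lzw xkbr sjf
Hunk 5: at line 1 remove [ronv,lzw] add [xriyc,sfap,buumi] -> 7 lines: yvhvj dvffk xriyc sfap buumi xkbr sjf
Hunk 6: at line 2 remove [xriyc,sfap,buumi] add [xtn] -> 5 lines: yvhvj dvffk xtn xkbr sjf
Hunk 7: at line 1 remove [dvffk,xtn,xkbr] add [jkpx] -> 3 lines: yvhvj jkpx sjf

Answer: yvhvj
jkpx
sjf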